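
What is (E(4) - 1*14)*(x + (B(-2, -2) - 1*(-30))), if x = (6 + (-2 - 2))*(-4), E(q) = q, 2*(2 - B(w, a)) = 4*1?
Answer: -220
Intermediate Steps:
B(w, a) = 0 (B(w, a) = 2 - 2 = 0)
x = -8 (x = (6 - 4)*(-4) = 2*(-4) = -8)
(E(4) - 1*14)*(x + (B(-2, -2) - 1*(-30))) = (4 - 1*14)*(-8 + (0 - 1*(-30))) = (4 - 14)*(-8 + (0 + 30)) = -10*(-8 + 30) = -10*22 = -220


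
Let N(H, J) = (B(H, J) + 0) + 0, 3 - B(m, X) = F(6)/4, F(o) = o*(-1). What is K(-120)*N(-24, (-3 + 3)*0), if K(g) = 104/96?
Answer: 39/8 ≈ 4.8750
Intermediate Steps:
F(o) = -o
B(m, X) = 9/2 (B(m, X) = 3 - (-1*6)/4 = 3 - (-6)/4 = 3 - 1*(-3/2) = 3 + 3/2 = 9/2)
N(H, J) = 9/2 (N(H, J) = (9/2 + 0) + 0 = 9/2 + 0 = 9/2)
K(g) = 13/12 (K(g) = 104*(1/96) = 13/12)
K(-120)*N(-24, (-3 + 3)*0) = (13/12)*(9/2) = 39/8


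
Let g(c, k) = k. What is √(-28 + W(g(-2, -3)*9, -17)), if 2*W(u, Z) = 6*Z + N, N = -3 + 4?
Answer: I*√314/2 ≈ 8.86*I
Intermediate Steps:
N = 1
W(u, Z) = ½ + 3*Z (W(u, Z) = (6*Z + 1)/2 = (1 + 6*Z)/2 = ½ + 3*Z)
√(-28 + W(g(-2, -3)*9, -17)) = √(-28 + (½ + 3*(-17))) = √(-28 + (½ - 51)) = √(-28 - 101/2) = √(-157/2) = I*√314/2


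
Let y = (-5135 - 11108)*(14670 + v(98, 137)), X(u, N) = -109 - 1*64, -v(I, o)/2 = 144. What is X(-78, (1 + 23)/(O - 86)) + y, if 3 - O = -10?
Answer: -233606999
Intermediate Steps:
O = 13 (O = 3 - 1*(-10) = 3 + 10 = 13)
v(I, o) = -288 (v(I, o) = -2*144 = -288)
X(u, N) = -173 (X(u, N) = -109 - 64 = -173)
y = -233606826 (y = (-5135 - 11108)*(14670 - 288) = -16243*14382 = -233606826)
X(-78, (1 + 23)/(O - 86)) + y = -173 - 233606826 = -233606999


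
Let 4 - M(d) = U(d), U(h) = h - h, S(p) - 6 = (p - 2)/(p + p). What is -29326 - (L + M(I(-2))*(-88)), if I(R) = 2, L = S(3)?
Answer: -173881/6 ≈ -28980.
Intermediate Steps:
S(p) = 6 + (-2 + p)/(2*p) (S(p) = 6 + (p - 2)/(p + p) = 6 + (-2 + p)/((2*p)) = 6 + (-2 + p)*(1/(2*p)) = 6 + (-2 + p)/(2*p))
U(h) = 0
L = 37/6 (L = 13/2 - 1/3 = 13/2 - 1*⅓ = 13/2 - ⅓ = 37/6 ≈ 6.1667)
M(d) = 4 (M(d) = 4 - 1*0 = 4 + 0 = 4)
-29326 - (L + M(I(-2))*(-88)) = -29326 - (37/6 + 4*(-88)) = -29326 - (37/6 - 352) = -29326 - 1*(-2075/6) = -29326 + 2075/6 = -173881/6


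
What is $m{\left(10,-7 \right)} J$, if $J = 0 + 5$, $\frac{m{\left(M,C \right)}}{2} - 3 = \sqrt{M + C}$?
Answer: $30 + 10 \sqrt{3} \approx 47.32$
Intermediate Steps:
$m{\left(M,C \right)} = 6 + 2 \sqrt{C + M}$ ($m{\left(M,C \right)} = 6 + 2 \sqrt{M + C} = 6 + 2 \sqrt{C + M}$)
$J = 5$
$m{\left(10,-7 \right)} J = \left(6 + 2 \sqrt{-7 + 10}\right) 5 = \left(6 + 2 \sqrt{3}\right) 5 = 30 + 10 \sqrt{3}$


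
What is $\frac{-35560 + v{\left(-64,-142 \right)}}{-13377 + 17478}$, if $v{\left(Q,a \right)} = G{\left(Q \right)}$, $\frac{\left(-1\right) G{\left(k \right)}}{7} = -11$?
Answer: $- \frac{35483}{4101} \approx -8.6523$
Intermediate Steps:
$G{\left(k \right)} = 77$ ($G{\left(k \right)} = \left(-7\right) \left(-11\right) = 77$)
$v{\left(Q,a \right)} = 77$
$\frac{-35560 + v{\left(-64,-142 \right)}}{-13377 + 17478} = \frac{-35560 + 77}{-13377 + 17478} = - \frac{35483}{4101}$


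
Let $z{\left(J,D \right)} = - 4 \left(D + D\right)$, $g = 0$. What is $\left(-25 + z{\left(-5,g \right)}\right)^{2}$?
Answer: $625$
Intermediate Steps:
$z{\left(J,D \right)} = - 8 D$ ($z{\left(J,D \right)} = - 4 \cdot 2 D = - 8 D$)
$\left(-25 + z{\left(-5,g \right)}\right)^{2} = \left(-25 - 0\right)^{2} = \left(-25 + 0\right)^{2} = \left(-25\right)^{2} = 625$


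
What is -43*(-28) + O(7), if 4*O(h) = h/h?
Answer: 4817/4 ≈ 1204.3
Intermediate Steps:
O(h) = ¼ (O(h) = (h/h)/4 = (¼)*1 = ¼)
-43*(-28) + O(7) = -43*(-28) + ¼ = 1204 + ¼ = 4817/4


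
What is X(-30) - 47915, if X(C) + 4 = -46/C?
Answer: -718762/15 ≈ -47917.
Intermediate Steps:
X(C) = -4 - 46/C
X(-30) - 47915 = (-4 - 46/(-30)) - 47915 = (-4 - 46*(-1/30)) - 47915 = (-4 + 23/15) - 47915 = -37/15 - 47915 = -718762/15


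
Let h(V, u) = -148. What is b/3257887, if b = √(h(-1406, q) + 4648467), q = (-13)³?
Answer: √4648319/3257887 ≈ 0.00066178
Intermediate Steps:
q = -2197
b = √4648319 (b = √(-148 + 4648467) = √4648319 ≈ 2156.0)
b/3257887 = √4648319/3257887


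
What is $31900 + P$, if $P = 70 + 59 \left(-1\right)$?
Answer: $31911$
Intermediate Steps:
$P = 11$ ($P = 70 - 59 = 11$)
$31900 + P = 31900 + 11 = 31911$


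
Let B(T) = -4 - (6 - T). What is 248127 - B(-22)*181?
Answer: 253919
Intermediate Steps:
B(T) = -10 + T (B(T) = -4 + (-6 + T) = -10 + T)
248127 - B(-22)*181 = 248127 - (-10 - 22)*181 = 248127 - (-32)*181 = 248127 - 1*(-5792) = 248127 + 5792 = 253919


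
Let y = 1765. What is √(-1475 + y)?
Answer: √290 ≈ 17.029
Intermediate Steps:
√(-1475 + y) = √(-1475 + 1765) = √290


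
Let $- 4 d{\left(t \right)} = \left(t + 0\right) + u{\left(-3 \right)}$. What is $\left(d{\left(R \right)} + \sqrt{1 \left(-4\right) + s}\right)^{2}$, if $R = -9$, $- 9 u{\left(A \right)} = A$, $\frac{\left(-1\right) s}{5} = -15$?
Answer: $\frac{2725}{36} + \frac{13 \sqrt{71}}{3} \approx 112.21$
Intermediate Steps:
$s = 75$ ($s = \left(-5\right) \left(-15\right) = 75$)
$u{\left(A \right)} = - \frac{A}{9}$
$d{\left(t \right)} = - \frac{1}{12} - \frac{t}{4}$ ($d{\left(t \right)} = - \frac{\left(t + 0\right) - - \frac{1}{3}}{4} = - \frac{t + \frac{1}{3}}{4} = - \frac{\frac{1}{3} + t}{4} = - \frac{1}{12} - \frac{t}{4}$)
$\left(d{\left(R \right)} + \sqrt{1 \left(-4\right) + s}\right)^{2} = \left(\left(- \frac{1}{12} - - \frac{9}{4}\right) + \sqrt{1 \left(-4\right) + 75}\right)^{2} = \left(\left(- \frac{1}{12} + \frac{9}{4}\right) + \sqrt{-4 + 75}\right)^{2} = \left(\frac{13}{6} + \sqrt{71}\right)^{2}$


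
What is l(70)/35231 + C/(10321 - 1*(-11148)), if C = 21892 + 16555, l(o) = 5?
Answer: 193519086/108053477 ≈ 1.7910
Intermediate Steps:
C = 38447
l(70)/35231 + C/(10321 - 1*(-11148)) = 5/35231 + 38447/(10321 - 1*(-11148)) = 5*(1/35231) + 38447/(10321 + 11148) = 5/35231 + 38447/21469 = 193519086/108053477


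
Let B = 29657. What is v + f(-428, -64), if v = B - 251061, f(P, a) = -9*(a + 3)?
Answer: -220855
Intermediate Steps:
f(P, a) = -27 - 9*a (f(P, a) = -9*(3 + a) = -27 - 9*a)
v = -221404 (v = 29657 - 251061 = -221404)
v + f(-428, -64) = -221404 + (-27 - 9*(-64)) = -221404 + (-27 + 576) = -221404 + 549 = -220855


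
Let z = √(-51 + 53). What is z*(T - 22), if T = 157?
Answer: 135*√2 ≈ 190.92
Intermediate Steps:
z = √2 ≈ 1.4142
z*(T - 22) = √2*(157 - 22) = √2*135 = 135*√2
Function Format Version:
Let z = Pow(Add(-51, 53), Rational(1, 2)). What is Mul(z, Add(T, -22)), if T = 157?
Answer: Mul(135, Pow(2, Rational(1, 2))) ≈ 190.92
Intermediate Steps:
z = Pow(2, Rational(1, 2)) ≈ 1.4142
Mul(z, Add(T, -22)) = Mul(Pow(2, Rational(1, 2)), Add(157, -22)) = Mul(Pow(2, Rational(1, 2)), 135) = Mul(135, Pow(2, Rational(1, 2)))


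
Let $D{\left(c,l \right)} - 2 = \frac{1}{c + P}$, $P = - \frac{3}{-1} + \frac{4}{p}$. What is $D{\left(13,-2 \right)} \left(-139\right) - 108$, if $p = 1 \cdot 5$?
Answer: $- \frac{33119}{84} \approx -394.27$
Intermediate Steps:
$p = 5$
$P = \frac{19}{5}$ ($P = - \frac{3}{-1} + \frac{4}{5} = \left(-3\right) \left(-1\right) + 4 \cdot \frac{1}{5} = 3 + \frac{4}{5} = \frac{19}{5} \approx 3.8$)
$D{\left(c,l \right)} = 2 + \frac{1}{\frac{19}{5} + c}$ ($D{\left(c,l \right)} = 2 + \frac{1}{c + \frac{19}{5}} = 2 + \frac{1}{\frac{19}{5} + c}$)
$D{\left(13,-2 \right)} \left(-139\right) - 108 = \frac{43 + 10 \cdot 13}{19 + 5 \cdot 13} \left(-139\right) - 108 = \frac{43 + 130}{19 + 65} \left(-139\right) - 108 = \frac{1}{84} \cdot 173 \left(-139\right) - 108 = \frac{173}{84} \left(-139\right) - 108 = - \frac{24047}{84} - 108 = - \frac{33119}{84}$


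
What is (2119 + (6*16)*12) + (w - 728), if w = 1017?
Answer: 3560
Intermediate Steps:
(2119 + (6*16)*12) + (w - 728) = (2119 + (6*16)*12) + (1017 - 728) = (2119 + 96*12) + 289 = (2119 + 1152) + 289 = 3271 + 289 = 3560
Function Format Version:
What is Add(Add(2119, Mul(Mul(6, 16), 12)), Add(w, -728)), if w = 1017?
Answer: 3560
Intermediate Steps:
Add(Add(2119, Mul(Mul(6, 16), 12)), Add(w, -728)) = Add(Add(2119, Mul(Mul(6, 16), 12)), Add(1017, -728)) = Add(Add(2119, Mul(96, 12)), 289) = Add(Add(2119, 1152), 289) = Add(3271, 289) = 3560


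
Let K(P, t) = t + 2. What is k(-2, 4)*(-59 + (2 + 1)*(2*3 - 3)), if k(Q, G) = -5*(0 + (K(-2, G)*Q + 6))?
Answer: -1500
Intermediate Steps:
K(P, t) = 2 + t
k(Q, G) = -30 - 5*Q*(2 + G) (k(Q, G) = -5*(0 + ((2 + G)*Q + 6)) = -5*(0 + (Q*(2 + G) + 6)) = -5*(0 + (6 + Q*(2 + G))) = -5*(6 + Q*(2 + G)) = -30 - 5*Q*(2 + G))
k(-2, 4)*(-59 + (2 + 1)*(2*3 - 3)) = (-30 - 5*(-2)*(2 + 4))*(-59 + (2 + 1)*(2*3 - 3)) = (-30 - 5*(-2)*6)*(-59 + 3*(6 - 3)) = (-30 + 60)*(-59 + 3*3) = 30*(-59 + 9) = 30*(-50) = -1500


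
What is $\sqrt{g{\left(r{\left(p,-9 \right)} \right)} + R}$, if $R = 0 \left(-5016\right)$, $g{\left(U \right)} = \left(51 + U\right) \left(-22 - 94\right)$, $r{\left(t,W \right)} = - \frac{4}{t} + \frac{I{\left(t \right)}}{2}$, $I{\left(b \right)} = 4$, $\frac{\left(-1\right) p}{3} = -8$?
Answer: $\frac{i \sqrt{55158}}{3} \approx 78.286 i$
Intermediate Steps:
$p = 24$ ($p = \left(-3\right) \left(-8\right) = 24$)
$r{\left(t,W \right)} = 2 - \frac{4}{t}$ ($r{\left(t,W \right)} = - \frac{4}{t} + \frac{4}{2} = - \frac{4}{t} + 4 \cdot \frac{1}{2} = - \frac{4}{t} + 2 = 2 - \frac{4}{t}$)
$g{\left(U \right)} = -5916 - 116 U$ ($g{\left(U \right)} = \left(51 + U\right) \left(-116\right) = -5916 - 116 U$)
$R = 0$
$\sqrt{g{\left(r{\left(p,-9 \right)} \right)} + R} = \sqrt{\left(-5916 - 116 \left(2 - \frac{4}{24}\right)\right) + 0} = \sqrt{\left(-5916 - 116 \left(2 - \frac{1}{6}\right)\right) + 0} = \sqrt{\left(-5916 - \frac{638}{3}\right) + 0} = \sqrt{- \frac{18386}{3} + 0} = \sqrt{- \frac{18386}{3}} = \frac{i \sqrt{55158}}{3}$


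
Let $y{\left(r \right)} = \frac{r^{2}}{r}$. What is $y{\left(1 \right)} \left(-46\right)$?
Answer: $-46$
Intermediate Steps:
$y{\left(r \right)} = r$
$y{\left(1 \right)} \left(-46\right) = 1 \left(-46\right) = -46$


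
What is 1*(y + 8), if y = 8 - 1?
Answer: 15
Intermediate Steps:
y = 7
1*(y + 8) = 1*(7 + 8) = 1*15 = 15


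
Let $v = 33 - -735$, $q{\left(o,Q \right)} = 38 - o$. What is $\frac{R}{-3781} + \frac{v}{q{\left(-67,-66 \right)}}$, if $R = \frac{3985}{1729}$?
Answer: $\frac{239060267}{32686745} \approx 7.3137$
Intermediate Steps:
$R = \frac{3985}{1729}$ ($R = 3985 \cdot \frac{1}{1729} = \frac{3985}{1729} \approx 2.3048$)
$v = 768$ ($v = 33 + 735 = 768$)
$\frac{R}{-3781} + \frac{v}{q{\left(-67,-66 \right)}} = \frac{3985}{1729 \left(-3781\right)} + \frac{768}{38 - -67} = \frac{3985}{1729} \left(- \frac{1}{3781}\right) + \frac{768}{38 + 67} = - \frac{3985}{6537349} + \frac{768}{105} = - \frac{3985}{6537349} + 768 \cdot \frac{1}{105} = - \frac{3985}{6537349} + \frac{256}{35} = \frac{239060267}{32686745}$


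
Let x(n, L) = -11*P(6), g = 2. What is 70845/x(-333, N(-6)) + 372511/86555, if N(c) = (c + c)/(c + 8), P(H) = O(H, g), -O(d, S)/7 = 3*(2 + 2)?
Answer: 308389959/3808420 ≈ 80.976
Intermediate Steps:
O(d, S) = -84 (O(d, S) = -21*(2 + 2) = -21*4 = -7*12 = -84)
P(H) = -84
N(c) = 2*c/(8 + c) (N(c) = (2*c)/(8 + c) = 2*c/(8 + c))
x(n, L) = 924 (x(n, L) = -11*(-84) = 924)
70845/x(-333, N(-6)) + 372511/86555 = 70845/924 + 372511/86555 = 70845*(1/924) + 372511*(1/86555) = 23615/308 + 372511/86555 = 308389959/3808420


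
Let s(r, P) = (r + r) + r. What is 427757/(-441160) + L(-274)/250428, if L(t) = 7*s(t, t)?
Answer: -222887733/224550440 ≈ -0.99260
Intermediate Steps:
s(r, P) = 3*r (s(r, P) = 2*r + r = 3*r)
L(t) = 21*t (L(t) = 7*(3*t) = 21*t)
427757/(-441160) + L(-274)/250428 = 427757/(-441160) + (21*(-274))/250428 = 427757*(-1/441160) - 5754*1/250428 = -427757/441160 - 959/41738 = -222887733/224550440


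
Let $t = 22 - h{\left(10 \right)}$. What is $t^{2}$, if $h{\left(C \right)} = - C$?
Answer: $1024$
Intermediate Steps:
$t = 32$ ($t = 22 - \left(-1\right) 10 = 22 - -10 = 22 + 10 = 32$)
$t^{2} = 32^{2} = 1024$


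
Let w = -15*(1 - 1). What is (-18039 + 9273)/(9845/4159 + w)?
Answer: -36457794/9845 ≈ -3703.2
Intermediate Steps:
w = 0 (w = -15*0 = 0)
(-18039 + 9273)/(9845/4159 + w) = (-18039 + 9273)/(9845/4159 + 0) = -8766/(9845*(1/4159) + 0) = -8766/(9845/4159 + 0) = -8766/9845/4159 = -8766*4159/9845 = -36457794/9845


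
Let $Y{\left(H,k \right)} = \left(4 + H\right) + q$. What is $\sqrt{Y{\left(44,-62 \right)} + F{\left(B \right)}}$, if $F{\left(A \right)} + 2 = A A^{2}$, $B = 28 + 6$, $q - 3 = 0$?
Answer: $\sqrt{39353} \approx 198.38$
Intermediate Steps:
$q = 3$ ($q = 3 + 0 = 3$)
$Y{\left(H,k \right)} = 7 + H$ ($Y{\left(H,k \right)} = \left(4 + H\right) + 3 = 7 + H$)
$B = 34$
$F{\left(A \right)} = -2 + A^{3}$ ($F{\left(A \right)} = -2 + A A^{2} = -2 + A^{3}$)
$\sqrt{Y{\left(44,-62 \right)} + F{\left(B \right)}} = \sqrt{\left(7 + 44\right) - \left(2 - 34^{3}\right)} = \sqrt{51 + \left(-2 + 39304\right)} = \sqrt{51 + 39302} = \sqrt{39353}$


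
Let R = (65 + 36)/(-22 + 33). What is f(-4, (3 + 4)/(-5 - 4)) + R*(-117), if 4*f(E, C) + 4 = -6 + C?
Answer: -426479/396 ≈ -1077.0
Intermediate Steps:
R = 101/11 ≈ 9.1818
f(E, C) = -5/2 + C/4 (f(E, C) = -1 + (-6 + C)/4 = -1 + (-3/2 + C/4) = -5/2 + C/4)
f(-4, (3 + 4)/(-5 - 4)) + R*(-117) = (-5/2 + ((3 + 4)/(-5 - 4))/4) + (101/11)*(-117) = (-5/2 + (7/(-9))/4) - 11817/11 = (-5/2 + (7*(-⅑))/4) - 11817/11 = (-5/2 + (¼)*(-7/9)) - 11817/11 = (-5/2 - 7/36) - 11817/11 = -97/36 - 11817/11 = -426479/396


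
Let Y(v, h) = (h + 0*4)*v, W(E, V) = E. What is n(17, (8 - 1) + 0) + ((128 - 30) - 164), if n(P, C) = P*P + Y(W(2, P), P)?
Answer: 257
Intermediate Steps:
Y(v, h) = h*v (Y(v, h) = (h + 0)*v = h*v)
n(P, C) = P**2 + 2*P (n(P, C) = P*P + P*2 = P**2 + 2*P)
n(17, (8 - 1) + 0) + ((128 - 30) - 164) = 17*(2 + 17) + ((128 - 30) - 164) = 17*19 + (98 - 164) = 323 - 66 = 257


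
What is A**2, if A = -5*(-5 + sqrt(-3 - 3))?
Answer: 475 - 250*I*sqrt(6) ≈ 475.0 - 612.37*I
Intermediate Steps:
A = 25 - 5*I*sqrt(6) (A = -5*(-5 + sqrt(-6)) = -5*(-5 + I*sqrt(6)) = 25 - 5*I*sqrt(6) ≈ 25.0 - 12.247*I)
A**2 = (25 - 5*I*sqrt(6))**2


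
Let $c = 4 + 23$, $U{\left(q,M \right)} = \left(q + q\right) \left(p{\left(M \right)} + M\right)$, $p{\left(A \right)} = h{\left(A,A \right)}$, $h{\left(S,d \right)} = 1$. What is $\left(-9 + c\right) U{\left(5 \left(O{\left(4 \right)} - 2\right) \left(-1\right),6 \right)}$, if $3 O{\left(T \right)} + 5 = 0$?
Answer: $4620$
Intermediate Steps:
$p{\left(A \right)} = 1$
$O{\left(T \right)} = - \frac{5}{3}$ ($O{\left(T \right)} = - \frac{5}{3} + \frac{1}{3} \cdot 0 = - \frac{5}{3} + 0 = - \frac{5}{3}$)
$U{\left(q,M \right)} = 2 q \left(1 + M\right)$ ($U{\left(q,M \right)} = \left(q + q\right) \left(1 + M\right) = 2 q \left(1 + M\right)$)
$c = 27$
$\left(-9 + c\right) U{\left(5 \left(O{\left(4 \right)} - 2\right) \left(-1\right),6 \right)} = \left(-9 + 27\right) 2 \cdot 5 \left(- \frac{5}{3} - 2\right) \left(-1\right) \left(1 + 6\right) = 18 \cdot 2 \cdot 5 \left(\left(- \frac{11}{3}\right) \left(-1\right)\right) 7 = 18 \cdot 2 \cdot 5 \cdot \frac{11}{3} \cdot 7 = 18 \cdot 2 \cdot \frac{55}{3} \cdot 7 = 18 \cdot \frac{770}{3} = 4620$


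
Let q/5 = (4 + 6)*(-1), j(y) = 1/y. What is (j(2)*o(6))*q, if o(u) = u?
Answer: -150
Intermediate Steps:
q = -50 (q = 5*((4 + 6)*(-1)) = 5*(10*(-1)) = 5*(-10) = -50)
(j(2)*o(6))*q = (6/2)*(-50) = ((½)*6)*(-50) = 3*(-50) = -150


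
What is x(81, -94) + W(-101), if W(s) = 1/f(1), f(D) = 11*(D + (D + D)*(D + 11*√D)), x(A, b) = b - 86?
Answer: -49499/275 ≈ -180.00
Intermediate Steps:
x(A, b) = -86 + b
f(D) = 11*D + 22*D*(D + 11*√D) (f(D) = 11*(D + (2*D)*(D + 11*√D)) = 11*(D + 2*D*(D + 11*√D)) = 11*D + 22*D*(D + 11*√D))
W(s) = 1/275 (W(s) = 1/(11*1 + 22*1² + 242*1^(3/2)) = 1/(11 + 22*1 + 242*1) = 1/(11 + 22 + 242) = 1/275)
x(81, -94) + W(-101) = (-86 - 94) + 1/275 = -180 + 1/275 = -49499/275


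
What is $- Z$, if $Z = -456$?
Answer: $456$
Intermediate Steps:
$- Z = \left(-1\right) \left(-456\right) = 456$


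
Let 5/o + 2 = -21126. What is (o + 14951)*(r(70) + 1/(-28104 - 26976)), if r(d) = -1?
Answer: -915749811977/61248960 ≈ -14951.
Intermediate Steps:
o = -5/21128 (o = 5/(-2 - 21126) = 5/(-21128) = 5*(-1/21128) = -5/21128 ≈ -0.00023665)
(o + 14951)*(r(70) + 1/(-28104 - 26976)) = (-5/21128 + 14951)*(-1 + 1/(-28104 - 26976)) = 315884723*(-1 + 1/(-55080))/21128 = 315884723*(-1 - 1/55080)/21128 = (315884723/21128)*(-55081/55080) = -915749811977/61248960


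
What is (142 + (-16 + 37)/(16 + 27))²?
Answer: 37540129/1849 ≈ 20303.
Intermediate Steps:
(142 + (-16 + 37)/(16 + 27))² = (142 + 21/43)² = (6127/43)² = 37540129/1849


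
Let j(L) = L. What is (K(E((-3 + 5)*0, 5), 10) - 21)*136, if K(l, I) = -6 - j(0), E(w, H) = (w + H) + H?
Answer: -3672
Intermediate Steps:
E(w, H) = w + 2*H (E(w, H) = (H + w) + H = w + 2*H)
K(l, I) = -6 (K(l, I) = -6 - 1*0 = -6 + 0 = -6)
(K(E((-3 + 5)*0, 5), 10) - 21)*136 = (-6 - 21)*136 = -27*136 = -3672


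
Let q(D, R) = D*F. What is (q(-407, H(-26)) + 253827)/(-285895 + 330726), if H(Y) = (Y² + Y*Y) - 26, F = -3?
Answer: 255048/44831 ≈ 5.6891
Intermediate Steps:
H(Y) = -26 + 2*Y² (H(Y) = (Y² + Y²) - 26 = 2*Y² - 26 = -26 + 2*Y²)
q(D, R) = -3*D (q(D, R) = D*(-3) = -3*D)
(q(-407, H(-26)) + 253827)/(-285895 + 330726) = (-3*(-407) + 253827)/(-285895 + 330726) = (1221 + 253827)/44831 = 255048*(1/44831) = 255048/44831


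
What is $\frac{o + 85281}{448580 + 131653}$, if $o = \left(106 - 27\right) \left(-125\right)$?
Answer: $\frac{75406}{580233} \approx 0.12996$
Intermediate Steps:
$o = -9875$ ($o = 79 \left(-125\right) = -9875$)
$\frac{o + 85281}{448580 + 131653} = \frac{-9875 + 85281}{448580 + 131653} = \frac{75406}{580233}$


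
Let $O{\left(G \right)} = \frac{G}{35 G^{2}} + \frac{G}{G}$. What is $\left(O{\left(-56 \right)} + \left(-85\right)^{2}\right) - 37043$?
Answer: $- \frac{58441321}{1960} \approx -29817.0$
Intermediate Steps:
$O{\left(G \right)} = 1 + \frac{1}{35 G}$ ($O{\left(G \right)} = G \frac{1}{35 G^{2}} + 1 = \frac{1}{35 G} + 1 = 1 + \frac{1}{35 G}$)
$\left(O{\left(-56 \right)} + \left(-85\right)^{2}\right) - 37043 = \left(\frac{\frac{1}{35} - 56}{-56} + \left(-85\right)^{2}\right) - 37043 = \left(\left(- \frac{1}{56}\right) \left(- \frac{1959}{35}\right) + 7225\right) - 37043 = \left(\frac{1959}{1960} + 7225\right) - 37043 = \frac{14162959}{1960} - 37043 = - \frac{58441321}{1960}$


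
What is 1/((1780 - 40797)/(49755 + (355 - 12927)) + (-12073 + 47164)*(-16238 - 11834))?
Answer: -37183/36628027106033 ≈ -1.0152e-9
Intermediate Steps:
1/((1780 - 40797)/(49755 + (355 - 12927)) + (-12073 + 47164)*(-16238 - 11834)) = 1/(-39017/(49755 - 12572) + 35091*(-28072)) = 1/(-39017/37183 - 985074552) = 1/(-36628027106033/37183) = -37183/36628027106033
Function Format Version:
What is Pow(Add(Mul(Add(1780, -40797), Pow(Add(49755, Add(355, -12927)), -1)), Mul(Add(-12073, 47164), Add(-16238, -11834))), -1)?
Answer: Rational(-37183, 36628027106033) ≈ -1.0152e-9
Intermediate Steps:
Pow(Add(Mul(Add(1780, -40797), Pow(Add(49755, Add(355, -12927)), -1)), Mul(Add(-12073, 47164), Add(-16238, -11834))), -1) = Pow(Add(Mul(-39017, Pow(Add(49755, -12572), -1)), Mul(35091, -28072)), -1) = Pow(Add(Mul(-39017, Pow(37183, -1)), -985074552), -1) = Pow(Add(Mul(-39017, Rational(1, 37183)), -985074552), -1) = Pow(Add(Rational(-39017, 37183), -985074552), -1) = Pow(Rational(-36628027106033, 37183), -1) = Rational(-37183, 36628027106033)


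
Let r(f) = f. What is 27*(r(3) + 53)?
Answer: 1512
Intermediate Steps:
27*(r(3) + 53) = 27*(3 + 53) = 27*56 = 1512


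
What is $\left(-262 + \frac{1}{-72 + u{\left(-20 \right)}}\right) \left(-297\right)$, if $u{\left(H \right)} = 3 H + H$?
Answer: $\frac{11828025}{152} \approx 77816.0$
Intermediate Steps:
$u{\left(H \right)} = 4 H$
$\left(-262 + \frac{1}{-72 + u{\left(-20 \right)}}\right) \left(-297\right) = \left(-262 + \frac{1}{-72 + 4 \left(-20\right)}\right) \left(-297\right) = \left(-262 + \frac{1}{-72 - 80}\right) \left(-297\right) = \left(-262 + \frac{1}{-152}\right) \left(-297\right) = \left(-262 - \frac{1}{152}\right) \left(-297\right) = \left(- \frac{39825}{152}\right) \left(-297\right) = \frac{11828025}{152}$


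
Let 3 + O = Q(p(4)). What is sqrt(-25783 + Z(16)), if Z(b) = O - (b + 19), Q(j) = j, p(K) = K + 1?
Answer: 2*I*sqrt(6454) ≈ 160.67*I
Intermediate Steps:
p(K) = 1 + K
O = 2 (O = -3 + (1 + 4) = -3 + 5 = 2)
Z(b) = -17 - b (Z(b) = 2 - (b + 19) = 2 - (19 + b) = 2 + (-19 - b) = -17 - b)
sqrt(-25783 + Z(16)) = sqrt(-25783 + (-17 - 1*16)) = sqrt(-25783 + (-17 - 16)) = sqrt(-25783 - 33) = sqrt(-25816) = 2*I*sqrt(6454)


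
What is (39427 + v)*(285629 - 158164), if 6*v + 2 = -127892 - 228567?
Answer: -15282926035/6 ≈ -2.5472e+9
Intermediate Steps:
v = -356461/6 (v = -1/3 + (-127892 - 228567)/6 = -1/3 + (1/6)*(-356459) = -1/3 - 356459/6 = -356461/6 ≈ -59410.)
(39427 + v)*(285629 - 158164) = (39427 - 356461/6)*(285629 - 158164) = -119899/6*127465 = -15282926035/6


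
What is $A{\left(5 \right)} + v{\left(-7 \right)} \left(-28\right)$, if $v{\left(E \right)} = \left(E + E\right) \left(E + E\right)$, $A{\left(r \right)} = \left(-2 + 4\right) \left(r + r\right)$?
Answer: $-5468$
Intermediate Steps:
$A{\left(r \right)} = 4 r$ ($A{\left(r \right)} = 2 \cdot 2 r = 4 r$)
$v{\left(E \right)} = 4 E^{2}$ ($v{\left(E \right)} = 2 E 2 E = 4 E^{2}$)
$A{\left(5 \right)} + v{\left(-7 \right)} \left(-28\right) = 4 \cdot 5 + 4 \left(-7\right)^{2} \left(-28\right) = 20 + 4 \cdot 49 \left(-28\right) = 20 + 196 \left(-28\right) = 20 - 5488 = -5468$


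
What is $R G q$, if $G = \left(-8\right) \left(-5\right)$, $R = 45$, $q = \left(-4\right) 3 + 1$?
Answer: $-19800$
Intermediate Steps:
$q = -11$ ($q = -12 + 1 = -11$)
$G = 40$
$R G q = 45 \cdot 40 \left(-11\right) = 1800 \left(-11\right) = -19800$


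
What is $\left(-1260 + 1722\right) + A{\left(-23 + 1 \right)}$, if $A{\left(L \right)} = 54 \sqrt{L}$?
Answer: $462 + 54 i \sqrt{22} \approx 462.0 + 253.28 i$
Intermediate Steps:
$\left(-1260 + 1722\right) + A{\left(-23 + 1 \right)} = \left(-1260 + 1722\right) + 54 \sqrt{-23 + 1} = 462 + 54 \sqrt{-22} = 462 + 54 i \sqrt{22}$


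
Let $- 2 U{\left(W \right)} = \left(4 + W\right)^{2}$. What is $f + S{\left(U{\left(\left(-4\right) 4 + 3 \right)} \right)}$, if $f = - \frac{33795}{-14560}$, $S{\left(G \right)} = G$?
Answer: $- \frac{111177}{2912} \approx -38.179$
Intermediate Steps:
$U{\left(W \right)} = - \frac{\left(4 + W\right)^{2}}{2}$
$f = \frac{6759}{2912}$ ($f = \left(-33795\right) \left(- \frac{1}{14560}\right) = \frac{6759}{2912} \approx 2.3211$)
$f + S{\left(U{\left(\left(-4\right) 4 + 3 \right)} \right)} = \frac{6759}{2912} - \frac{\left(4 + \left(\left(-4\right) 4 + 3\right)\right)^{2}}{2} = \frac{6759}{2912} - \frac{\left(4 + \left(-16 + 3\right)\right)^{2}}{2} = \frac{6759}{2912} - \frac{\left(4 - 13\right)^{2}}{2} = \frac{6759}{2912} - \frac{\left(-9\right)^{2}}{2} = \frac{6759}{2912} - \frac{81}{2} = - \frac{111177}{2912}$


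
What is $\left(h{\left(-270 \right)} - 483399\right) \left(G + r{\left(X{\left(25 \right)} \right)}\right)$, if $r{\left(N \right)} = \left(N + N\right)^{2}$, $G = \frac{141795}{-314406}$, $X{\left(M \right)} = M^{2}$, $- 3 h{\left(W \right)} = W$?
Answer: $- \frac{26381112082341705}{34934} \approx -7.5517 \cdot 10^{11}$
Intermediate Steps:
$h{\left(W \right)} = - \frac{W}{3}$
$G = - \frac{15755}{34934}$ ($G = 141795 \left(- \frac{1}{314406}\right) = - \frac{15755}{34934} \approx -0.45099$)
$r{\left(N \right)} = 4 N^{2}$ ($r{\left(N \right)} = \left(2 N\right)^{2} = 4 N^{2}$)
$\left(h{\left(-270 \right)} - 483399\right) \left(G + r{\left(X{\left(25 \right)} \right)}\right) = \left(\left(- \frac{1}{3}\right) \left(-270\right) - 483399\right) \left(- \frac{15755}{34934} + 4 \left(25^{2}\right)^{2}\right) = \left(90 - 483399\right) \left(- \frac{15755}{34934} + 4 \cdot 625^{2}\right) = - 483309 \left(- \frac{15755}{34934} + 4 \cdot 390625\right) = - 483309 \left(- \frac{15755}{34934} + 1562500\right) = \left(-483309\right) \frac{54584359245}{34934} = - \frac{26381112082341705}{34934}$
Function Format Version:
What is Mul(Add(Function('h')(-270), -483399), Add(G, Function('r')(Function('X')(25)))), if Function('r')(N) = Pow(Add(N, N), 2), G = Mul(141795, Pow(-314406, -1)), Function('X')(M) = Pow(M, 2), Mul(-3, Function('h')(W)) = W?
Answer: Rational(-26381112082341705, 34934) ≈ -7.5517e+11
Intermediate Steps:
Function('h')(W) = Mul(Rational(-1, 3), W)
G = Rational(-15755, 34934) (G = Mul(141795, Rational(-1, 314406)) = Rational(-15755, 34934) ≈ -0.45099)
Function('r')(N) = Mul(4, Pow(N, 2)) (Function('r')(N) = Pow(Mul(2, N), 2) = Mul(4, Pow(N, 2)))
Mul(Add(Function('h')(-270), -483399), Add(G, Function('r')(Function('X')(25)))) = Mul(Add(Mul(Rational(-1, 3), -270), -483399), Add(Rational(-15755, 34934), Mul(4, Pow(Pow(25, 2), 2)))) = Mul(Add(90, -483399), Add(Rational(-15755, 34934), Mul(4, Pow(625, 2)))) = Mul(-483309, Add(Rational(-15755, 34934), Mul(4, 390625))) = Mul(-483309, Add(Rational(-15755, 34934), 1562500)) = Mul(-483309, Rational(54584359245, 34934)) = Rational(-26381112082341705, 34934)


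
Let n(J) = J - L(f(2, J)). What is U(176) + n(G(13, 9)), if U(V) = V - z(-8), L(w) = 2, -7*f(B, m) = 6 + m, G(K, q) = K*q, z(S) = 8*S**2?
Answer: -221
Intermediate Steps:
f(B, m) = -6/7 - m/7 (f(B, m) = -(6 + m)/7 = -6/7 - m/7)
U(V) = -512 + V (U(V) = V - 8*(-8)**2 = V - 8*64 = V - 1*512 = V - 512 = -512 + V)
n(J) = -2 + J (n(J) = J - 1*2 = J - 2 = -2 + J)
U(176) + n(G(13, 9)) = (-512 + 176) + (-2 + 13*9) = -336 + (-2 + 117) = -336 + 115 = -221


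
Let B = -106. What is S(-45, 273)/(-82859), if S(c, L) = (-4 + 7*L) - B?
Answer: -2013/82859 ≈ -0.024294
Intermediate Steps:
S(c, L) = 102 + 7*L (S(c, L) = (-4 + 7*L) - 1*(-106) = (-4 + 7*L) + 106 = 102 + 7*L)
S(-45, 273)/(-82859) = (102 + 7*273)/(-82859) = (102 + 1911)*(-1/82859) = 2013*(-1/82859) = -2013/82859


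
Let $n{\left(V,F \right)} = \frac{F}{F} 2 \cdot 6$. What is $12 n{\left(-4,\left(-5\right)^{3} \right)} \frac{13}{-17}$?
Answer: $- \frac{1872}{17} \approx -110.12$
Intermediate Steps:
$n{\left(V,F \right)} = 12$ ($n{\left(V,F \right)} = 1 \cdot 2 \cdot 6 = 2 \cdot 6 = 12$)
$12 n{\left(-4,\left(-5\right)^{3} \right)} \frac{13}{-17} = 12 \cdot 12 \frac{13}{-17} = 144 \cdot 13 \left(- \frac{1}{17}\right) = 144 \left(- \frac{13}{17}\right) = - \frac{1872}{17}$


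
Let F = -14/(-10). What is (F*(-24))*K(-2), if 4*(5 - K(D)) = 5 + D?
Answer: -714/5 ≈ -142.80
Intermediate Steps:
F = 7/5 (F = -14*(-⅒) = 7/5 ≈ 1.4000)
K(D) = 15/4 - D/4 (K(D) = 5 - (5 + D)/4 = 5 + (-5/4 - D/4) = 15/4 - D/4)
(F*(-24))*K(-2) = ((7/5)*(-24))*(15/4 - ¼*(-2)) = -168*(15/4 + ½)/5 = -168/5*17/4 = -714/5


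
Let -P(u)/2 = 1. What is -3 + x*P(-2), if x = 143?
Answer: -289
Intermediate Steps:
P(u) = -2 (P(u) = -2*1 = -2)
-3 + x*P(-2) = -3 + 143*(-2) = -3 - 286 = -289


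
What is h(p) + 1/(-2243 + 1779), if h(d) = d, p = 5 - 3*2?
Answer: -465/464 ≈ -1.0022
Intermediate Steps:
p = -1 (p = 5 - 6 = -1)
h(p) + 1/(-2243 + 1779) = -1 + 1/(-2243 + 1779) = -1 + 1/(-464) = -1 - 1/464 = -465/464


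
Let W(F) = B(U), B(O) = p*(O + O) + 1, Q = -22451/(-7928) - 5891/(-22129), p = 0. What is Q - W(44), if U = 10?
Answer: 368083315/175438712 ≈ 2.0981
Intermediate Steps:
Q = 543522027/175438712 (Q = -22451*(-1/7928) - 5891*(-1/22129) = 22451/7928 + 5891/22129 = 543522027/175438712 ≈ 3.0981)
B(O) = 1 (B(O) = 0*(O + O) + 1 = 0*(2*O) + 1 = 0 + 1 = 1)
W(F) = 1
Q - W(44) = 543522027/175438712 - 1*1 = 543522027/175438712 - 1 = 368083315/175438712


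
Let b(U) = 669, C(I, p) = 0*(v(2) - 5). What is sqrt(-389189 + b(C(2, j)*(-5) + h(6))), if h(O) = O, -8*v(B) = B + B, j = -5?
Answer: 2*I*sqrt(97130) ≈ 623.31*I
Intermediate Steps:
v(B) = -B/4 (v(B) = -(B + B)/8 = -B/4)
C(I, p) = 0 (C(I, p) = 0*(-1/4*2 - 5) = 0*(-1/2 - 5) = 0*(-11/2) = 0)
sqrt(-389189 + b(C(2, j)*(-5) + h(6))) = sqrt(-389189 + 669) = sqrt(-388520) = 2*I*sqrt(97130)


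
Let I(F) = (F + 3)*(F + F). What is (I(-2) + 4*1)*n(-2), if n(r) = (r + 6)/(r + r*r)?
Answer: 0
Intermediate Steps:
I(F) = 2*F*(3 + F) (I(F) = (3 + F)*(2*F) = 2*F*(3 + F))
n(r) = (6 + r)/(r + r**2)
(I(-2) + 4*1)*n(-2) = (2*(-2)*(3 - 2) + 4*1)*((6 - 2)/((-2)*(1 - 2))) = (2*(-2)*1 + 4)*(-1/2*4/(-1)) = (-4 + 4)*(-1/2*(-1)*4) = 0*2 = 0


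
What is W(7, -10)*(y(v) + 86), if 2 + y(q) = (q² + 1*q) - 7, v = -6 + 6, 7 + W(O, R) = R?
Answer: -1309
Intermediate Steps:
W(O, R) = -7 + R
v = 0
y(q) = -9 + q + q² (y(q) = -2 + ((q² + 1*q) - 7) = -2 + ((q² + q) - 7) = -2 + ((q + q²) - 7) = -2 + (-7 + q + q²) = -9 + q + q²)
W(7, -10)*(y(v) + 86) = (-7 - 10)*((-9 + 0 + 0²) + 86) = -17*((-9 + 0 + 0) + 86) = -17*(-9 + 86) = -17*77 = -1309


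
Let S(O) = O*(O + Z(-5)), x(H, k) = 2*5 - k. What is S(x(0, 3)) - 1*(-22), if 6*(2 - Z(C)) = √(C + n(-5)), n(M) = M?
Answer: 85 - 7*I*√10/6 ≈ 85.0 - 3.6893*I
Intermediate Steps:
Z(C) = 2 - √(-5 + C)/6 (Z(C) = 2 - √(C - 5)/6 = 2 - √(-5 + C)/6)
x(H, k) = 10 - k
S(O) = O*(2 + O - I*√10/6) (S(O) = O*(O + (2 - √(-5 - 5)/6)) = O*(O + (2 - I*√10/6)) = O*(2 + O - I*√10/6))
S(x(0, 3)) - 1*(-22) = (10 - 1*3)*(12 + 6*(10 - 1*3) - I*√10)/6 - 1*(-22) = (10 - 3)*(12 + 6*(10 - 3) - I*√10)/6 + 22 = (⅙)*7*(12 + 6*7 - I*√10) + 22 = (⅙)*7*(12 + 42 - I*√10) + 22 = (⅙)*7*(54 - I*√10) + 22 = (63 - 7*I*√10/6) + 22 = 85 - 7*I*√10/6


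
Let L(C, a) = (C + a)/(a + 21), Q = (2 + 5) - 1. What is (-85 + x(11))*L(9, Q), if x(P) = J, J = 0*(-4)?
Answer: -425/9 ≈ -47.222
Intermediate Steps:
Q = 6 (Q = 7 - 1 = 6)
J = 0
L(C, a) = (C + a)/(21 + a)
x(P) = 0
(-85 + x(11))*L(9, Q) = (-85 + 0)*((9 + 6)/(21 + 6)) = -85*15/27 = -85*5/9 = -425/9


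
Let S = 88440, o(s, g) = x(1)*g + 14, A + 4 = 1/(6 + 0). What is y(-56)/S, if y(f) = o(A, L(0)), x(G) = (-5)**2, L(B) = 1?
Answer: 13/29480 ≈ 0.00044098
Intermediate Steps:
x(G) = 25
A = -23/6 (A = -4 + 1/(6 + 0) = -4 + 1/6 = -23/6 ≈ -3.8333)
o(s, g) = 14 + 25*g (o(s, g) = 25*g + 14 = 14 + 25*g)
y(f) = 39 (y(f) = 14 + 25*1 = 14 + 25 = 39)
y(-56)/S = 39/88440 = 39*(1/88440) = 13/29480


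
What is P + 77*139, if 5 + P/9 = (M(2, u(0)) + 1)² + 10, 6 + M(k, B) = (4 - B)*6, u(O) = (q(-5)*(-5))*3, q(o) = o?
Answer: 1682597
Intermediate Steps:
u(O) = 75 (u(O) = -5*(-5)*3 = 25*3 = 75)
M(k, B) = 18 - 6*B (M(k, B) = -6 + (4 - B)*6 = -6 + (24 - 6*B) = 18 - 6*B)
P = 1671894 (P = -45 + 9*(((18 - 6*75) + 1)² + 10) = -45 + 9*(((18 - 450) + 1)² + 10) = -45 + 9*((-432 + 1)² + 10) = -45 + 9*((-431)² + 10) = -45 + 9*(185761 + 10) = -45 + 9*185771 = -45 + 1671939 = 1671894)
P + 77*139 = 1671894 + 77*139 = 1671894 + 10703 = 1682597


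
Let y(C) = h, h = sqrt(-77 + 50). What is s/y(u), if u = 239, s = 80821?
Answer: -80821*I*sqrt(3)/9 ≈ -15554.0*I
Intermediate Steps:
h = 3*I*sqrt(3) (h = sqrt(-27) = 3*I*sqrt(3) ≈ 5.1962*I)
y(C) = 3*I*sqrt(3)
s/y(u) = 80821/((3*I*sqrt(3))) = 80821*(-I*sqrt(3)/9) = -80821*I*sqrt(3)/9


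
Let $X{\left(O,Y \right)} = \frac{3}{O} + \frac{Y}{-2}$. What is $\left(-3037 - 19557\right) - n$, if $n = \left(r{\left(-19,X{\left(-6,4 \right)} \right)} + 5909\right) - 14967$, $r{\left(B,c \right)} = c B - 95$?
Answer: $- \frac{26977}{2} \approx -13489.0$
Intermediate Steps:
$X{\left(O,Y \right)} = \frac{3}{O} - \frac{Y}{2}$ ($X{\left(O,Y \right)} = \frac{3}{O} + Y \left(- \frac{1}{2}\right) = \frac{3}{O} - \frac{Y}{2}$)
$r{\left(B,c \right)} = -95 + B c$ ($r{\left(B,c \right)} = B c - 95 = -95 + B c$)
$n = - \frac{18211}{2}$ ($n = \left(\left(-95 - 19 \left(\frac{3}{-6} - 2\right)\right) + 5909\right) - 14967 = \left(\left(-95 - 19 \left(3 \left(- \frac{1}{6}\right) - 2\right)\right) + 5909\right) - 14967 = \left(\left(-95 - 19 \left(- \frac{1}{2} - 2\right)\right) + 5909\right) - 14967 = \left(\left(-95 - - \frac{95}{2}\right) + 5909\right) - 14967 = \left(\left(-95 + \frac{95}{2}\right) + 5909\right) - 14967 = \left(- \frac{95}{2} + 5909\right) - 14967 = \frac{11723}{2} - 14967 = - \frac{18211}{2} \approx -9105.5$)
$\left(-3037 - 19557\right) - n = \left(-3037 - 19557\right) - - \frac{18211}{2} = -22594 + \frac{18211}{2} = - \frac{26977}{2}$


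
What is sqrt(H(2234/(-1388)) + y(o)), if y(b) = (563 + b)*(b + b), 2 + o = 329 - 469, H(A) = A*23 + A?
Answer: 4*I*sqrt(900077054)/347 ≈ 345.84*I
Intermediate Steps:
H(A) = 24*A (H(A) = 23*A + A = 24*A)
o = -142 (o = -2 + (329 - 469) = -2 - 140 = -142)
y(b) = 2*b*(563 + b) (y(b) = (563 + b)*(2*b) = 2*b*(563 + b))
sqrt(H(2234/(-1388)) + y(o)) = sqrt(24*(2234/(-1388)) + 2*(-142)*(563 - 142)) = sqrt(24*(2234*(-1/1388)) + 2*(-142)*421) = sqrt(24*(-1117/694) - 119564) = sqrt(-13404/347 - 119564) = sqrt(-41502112/347) = 4*I*sqrt(900077054)/347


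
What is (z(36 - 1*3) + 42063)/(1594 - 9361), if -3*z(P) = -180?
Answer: -14041/2589 ≈ -5.4233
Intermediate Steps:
z(P) = 60 (z(P) = -1/3*(-180) = 60)
(z(36 - 1*3) + 42063)/(1594 - 9361) = (60 + 42063)/(1594 - 9361) = 42123/(-7767) = 42123*(-1/7767) = -14041/2589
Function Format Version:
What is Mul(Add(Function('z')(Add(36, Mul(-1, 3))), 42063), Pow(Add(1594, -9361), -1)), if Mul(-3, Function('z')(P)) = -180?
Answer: Rational(-14041, 2589) ≈ -5.4233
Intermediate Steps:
Function('z')(P) = 60 (Function('z')(P) = Mul(Rational(-1, 3), -180) = 60)
Mul(Add(Function('z')(Add(36, Mul(-1, 3))), 42063), Pow(Add(1594, -9361), -1)) = Mul(Add(60, 42063), Pow(Add(1594, -9361), -1)) = Mul(42123, Pow(-7767, -1)) = Mul(42123, Rational(-1, 7767)) = Rational(-14041, 2589)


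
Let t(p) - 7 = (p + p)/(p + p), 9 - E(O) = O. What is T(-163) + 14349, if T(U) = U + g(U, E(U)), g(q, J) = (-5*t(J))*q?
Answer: 20706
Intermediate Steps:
E(O) = 9 - O
t(p) = 8 (t(p) = 7 + (p + p)/(p + p) = 7 + (2*p)/((2*p)) = 7 + (2*p)*(1/(2*p)) = 7 + 1 = 8)
g(q, J) = -40*q (g(q, J) = (-5*8)*q = -40*q)
T(U) = -39*U (T(U) = U - 40*U = -39*U)
T(-163) + 14349 = -39*(-163) + 14349 = 6357 + 14349 = 20706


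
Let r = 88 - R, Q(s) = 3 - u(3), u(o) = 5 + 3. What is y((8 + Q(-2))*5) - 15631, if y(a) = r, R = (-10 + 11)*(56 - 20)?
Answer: -15579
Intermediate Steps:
u(o) = 8
Q(s) = -5 (Q(s) = 3 - 1*8 = 3 - 8 = -5)
R = 36 (R = 1*36 = 36)
r = 52 (r = 88 - 1*36 = 88 - 36 = 52)
y(a) = 52
y((8 + Q(-2))*5) - 15631 = 52 - 15631 = -15579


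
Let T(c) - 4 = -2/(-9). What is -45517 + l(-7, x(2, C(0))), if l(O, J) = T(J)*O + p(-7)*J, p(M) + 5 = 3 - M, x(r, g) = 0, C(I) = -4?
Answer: -409919/9 ≈ -45547.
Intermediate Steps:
p(M) = -2 - M (p(M) = -5 + (3 - M) = -2 - M)
T(c) = 38/9 (T(c) = 4 - 2/(-9) = 4 - 2*(-⅑) = 4 + 2/9 = 38/9)
l(O, J) = 5*J + 38*O/9 (l(O, J) = 38*O/9 + (-2 - 1*(-7))*J = 38*O/9 + (-2 + 7)*J = 38*O/9 + 5*J = 5*J + 38*O/9)
-45517 + l(-7, x(2, C(0))) = -45517 + (5*0 + (38/9)*(-7)) = -45517 + (0 - 266/9) = -45517 - 266/9 = -409919/9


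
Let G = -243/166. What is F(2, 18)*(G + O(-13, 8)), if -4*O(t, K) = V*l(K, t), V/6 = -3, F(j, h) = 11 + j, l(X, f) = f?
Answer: -64701/83 ≈ -779.53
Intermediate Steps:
G = -243/166 (G = -243*1/166 = -243/166 ≈ -1.4639)
V = -18 (V = 6*(-3) = -18)
O(t, K) = 9*t/2 (O(t, K) = -(-9)*t/2 = 9*t/2)
F(2, 18)*(G + O(-13, 8)) = (11 + 2)*(-243/166 + (9/2)*(-13)) = 13*(-243/166 - 117/2) = 13*(-4977/83) = -64701/83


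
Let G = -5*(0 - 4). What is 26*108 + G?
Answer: 2828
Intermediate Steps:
G = 20 (G = -5*(-4) = 20)
26*108 + G = 26*108 + 20 = 2808 + 20 = 2828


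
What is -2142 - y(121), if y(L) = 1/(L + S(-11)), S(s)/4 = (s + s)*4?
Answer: -494801/231 ≈ -2142.0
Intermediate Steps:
S(s) = 32*s (S(s) = 4*((s + s)*4) = 4*((2*s)*4) = 4*(8*s) = 32*s)
y(L) = 1/(-352 + L) (y(L) = 1/(L + 32*(-11)) = 1/(L - 352) = 1/(-352 + L))
-2142 - y(121) = -2142 - 1/(-352 + 121) = -2142 - 1/(-231) = -2142 - 1*(-1/231) = -2142 + 1/231 = -494801/231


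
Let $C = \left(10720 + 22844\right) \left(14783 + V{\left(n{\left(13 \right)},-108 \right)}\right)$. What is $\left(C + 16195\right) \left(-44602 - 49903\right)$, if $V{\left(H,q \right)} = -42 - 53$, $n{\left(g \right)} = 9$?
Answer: $-46591364472635$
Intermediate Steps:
$V{\left(H,q \right)} = -95$
$C = 492988032$ ($C = \left(10720 + 22844\right) \left(14783 - 95\right) = 33564 \cdot 14688 = 492988032$)
$\left(C + 16195\right) \left(-44602 - 49903\right) = \left(492988032 + 16195\right) \left(-44602 - 49903\right) = 493004227 \left(-94505\right) = -46591364472635$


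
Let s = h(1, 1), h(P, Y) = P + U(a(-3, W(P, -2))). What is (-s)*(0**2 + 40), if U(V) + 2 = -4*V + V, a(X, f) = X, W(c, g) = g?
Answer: -320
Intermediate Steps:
U(V) = -2 - 3*V (U(V) = -2 + (-4*V + V) = -2 - 3*V)
h(P, Y) = 7 + P (h(P, Y) = P + (-2 - 3*(-3)) = P + (-2 + 9) = P + 7 = 7 + P)
s = 8 (s = 7 + 1 = 8)
(-s)*(0**2 + 40) = (-1*8)*(0**2 + 40) = -8*(0 + 40) = -8*40 = -320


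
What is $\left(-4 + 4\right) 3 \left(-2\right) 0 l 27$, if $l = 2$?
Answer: $0$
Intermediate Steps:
$\left(-4 + 4\right) 3 \left(-2\right) 0 l 27 = \left(-4 + 4\right) 3 \left(-2\right) 0 \cdot 2 \cdot 27 = 0 \cdot 3 \cdot 0 \cdot 2 \cdot 27 = 0 \cdot 0 \cdot 27 = 0 \cdot 27 = 0$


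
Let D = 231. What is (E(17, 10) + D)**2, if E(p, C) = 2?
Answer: 54289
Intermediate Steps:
(E(17, 10) + D)**2 = (2 + 231)**2 = 233**2 = 54289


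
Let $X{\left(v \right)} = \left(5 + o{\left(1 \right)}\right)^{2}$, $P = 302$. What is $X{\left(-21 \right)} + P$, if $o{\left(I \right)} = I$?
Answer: $338$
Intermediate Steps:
$X{\left(v \right)} = 36$ ($X{\left(v \right)} = \left(5 + 1\right)^{2} = 6^{2} = 36$)
$X{\left(-21 \right)} + P = 36 + 302 = 338$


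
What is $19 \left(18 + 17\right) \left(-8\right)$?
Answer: $-5320$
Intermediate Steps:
$19 \left(18 + 17\right) \left(-8\right) = 19 \cdot 35 \left(-8\right) = 665 \left(-8\right) = -5320$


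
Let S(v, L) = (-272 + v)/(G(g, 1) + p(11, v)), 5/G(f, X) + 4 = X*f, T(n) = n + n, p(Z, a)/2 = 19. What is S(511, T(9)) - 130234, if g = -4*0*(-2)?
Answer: -19143442/147 ≈ -1.3023e+5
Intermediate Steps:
p(Z, a) = 38 (p(Z, a) = 2*19 = 38)
T(n) = 2*n
g = 0 (g = 0*(-2) = 0)
G(f, X) = 5/(-4 + X*f)
S(v, L) = -1088/147 + 4*v/147 (S(v, L) = (-272 + v)/(5/(-4 + 1*0) + 38) = (-272 + v)/(5/(-4 + 0) + 38) = (-272 + v)/(5/(-4) + 38) = (-272 + v)/(5*(-¼) + 38) = (-272 + v)/(-5/4 + 38) = (-272 + v)/(147/4) = (-272 + v)*(4/147) = -1088/147 + 4*v/147)
S(511, T(9)) - 130234 = (-1088/147 + (4/147)*511) - 130234 = (-1088/147 + 292/21) - 130234 = 956/147 - 130234 = -19143442/147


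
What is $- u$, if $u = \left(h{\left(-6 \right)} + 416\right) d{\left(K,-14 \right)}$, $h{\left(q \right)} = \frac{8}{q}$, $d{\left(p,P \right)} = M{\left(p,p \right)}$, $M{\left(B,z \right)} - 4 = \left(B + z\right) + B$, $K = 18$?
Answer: $- \frac{72152}{3} \approx -24051.0$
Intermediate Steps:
$M{\left(B,z \right)} = 4 + z + 2 B$ ($M{\left(B,z \right)} = 4 + \left(\left(B + z\right) + B\right) = 4 + \left(z + 2 B\right) = 4 + z + 2 B$)
$d{\left(p,P \right)} = 4 + 3 p$ ($d{\left(p,P \right)} = 4 + p + 2 p = 4 + 3 p$)
$u = \frac{72152}{3}$ ($u = \left(\frac{8}{-6} + 416\right) \left(4 + 3 \cdot 18\right) = \left(8 \left(- \frac{1}{6}\right) + 416\right) \left(4 + 54\right) = \left(- \frac{4}{3} + 416\right) 58 = \frac{1244}{3} \cdot 58 = \frac{72152}{3} \approx 24051.0$)
$- u = \left(-1\right) \frac{72152}{3} = - \frac{72152}{3}$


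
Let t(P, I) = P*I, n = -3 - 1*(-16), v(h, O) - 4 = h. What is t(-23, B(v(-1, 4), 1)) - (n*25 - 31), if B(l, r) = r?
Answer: -317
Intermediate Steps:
v(h, O) = 4 + h
n = 13 (n = -3 + 16 = 13)
t(P, I) = I*P
t(-23, B(v(-1, 4), 1)) - (n*25 - 31) = 1*(-23) - (13*25 - 31) = -23 - (325 - 31) = -23 - 1*294 = -23 - 294 = -317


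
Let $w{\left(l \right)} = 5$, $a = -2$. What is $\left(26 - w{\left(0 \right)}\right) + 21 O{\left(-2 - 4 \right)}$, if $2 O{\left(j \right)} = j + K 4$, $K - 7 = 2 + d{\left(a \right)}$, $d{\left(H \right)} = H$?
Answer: $252$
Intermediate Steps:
$K = 7$ ($K = 7 + \left(2 - 2\right) = 7 + 0 = 7$)
$O{\left(j \right)} = 14 + \frac{j}{2}$ ($O{\left(j \right)} = \frac{j + 7 \cdot 4}{2} = \frac{j + 28}{2} = \frac{28 + j}{2} = 14 + \frac{j}{2}$)
$\left(26 - w{\left(0 \right)}\right) + 21 O{\left(-2 - 4 \right)} = \left(26 - 5\right) + 21 \left(14 + \frac{-2 - 4}{2}\right) = \left(26 - 5\right) + 21 \left(14 + \frac{1}{2} \left(-6\right)\right) = 21 + 21 \left(14 - 3\right) = 21 + 21 \cdot 11 = 21 + 231 = 252$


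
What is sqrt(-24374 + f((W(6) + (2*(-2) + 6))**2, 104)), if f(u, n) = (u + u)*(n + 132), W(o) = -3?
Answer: I*sqrt(23902) ≈ 154.6*I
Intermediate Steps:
f(u, n) = 2*u*(132 + n) (f(u, n) = (2*u)*(132 + n) = 2*u*(132 + n))
sqrt(-24374 + f((W(6) + (2*(-2) + 6))**2, 104)) = sqrt(-24374 + 2*(-3 + (2*(-2) + 6))**2*(132 + 104)) = sqrt(-24374 + 2*(-3 + (-4 + 6))**2*236) = sqrt(-24374 + 2*(-3 + 2)**2*236) = sqrt(-24374 + 2*(-1)**2*236) = sqrt(-24374 + 2*1*236) = sqrt(-24374 + 472) = sqrt(-23902) = I*sqrt(23902)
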